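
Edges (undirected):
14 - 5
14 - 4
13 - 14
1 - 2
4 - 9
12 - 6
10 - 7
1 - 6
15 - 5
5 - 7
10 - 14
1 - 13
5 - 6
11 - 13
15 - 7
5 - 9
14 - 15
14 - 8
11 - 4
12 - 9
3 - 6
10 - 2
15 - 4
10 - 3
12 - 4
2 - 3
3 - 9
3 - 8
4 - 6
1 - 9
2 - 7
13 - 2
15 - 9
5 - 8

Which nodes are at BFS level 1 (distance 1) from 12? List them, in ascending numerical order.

4, 6, 9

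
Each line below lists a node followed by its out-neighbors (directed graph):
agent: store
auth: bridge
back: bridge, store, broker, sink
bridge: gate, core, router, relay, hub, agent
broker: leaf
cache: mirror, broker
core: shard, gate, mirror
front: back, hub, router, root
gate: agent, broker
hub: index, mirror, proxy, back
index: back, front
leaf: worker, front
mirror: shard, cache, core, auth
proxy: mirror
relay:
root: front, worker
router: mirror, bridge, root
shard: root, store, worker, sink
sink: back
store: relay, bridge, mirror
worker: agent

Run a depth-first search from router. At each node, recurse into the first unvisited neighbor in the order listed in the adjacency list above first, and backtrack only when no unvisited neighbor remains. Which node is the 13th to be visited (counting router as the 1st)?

Visit router
router → mirror
mirror → shard
shard → root
root → front
front → back
back → bridge
bridge → gate
gate → agent
agent → store
store → relay
gate → broker
broker → leaf
leaf → worker
bridge → core
bridge → hub
hub → index
hub → proxy
back → sink
mirror → cache
mirror → auth

Visit order: router, mirror, shard, root, front, back, bridge, gate, agent, store, relay, broker, leaf, worker, core, hub, index, proxy, sink, cache, auth

leaf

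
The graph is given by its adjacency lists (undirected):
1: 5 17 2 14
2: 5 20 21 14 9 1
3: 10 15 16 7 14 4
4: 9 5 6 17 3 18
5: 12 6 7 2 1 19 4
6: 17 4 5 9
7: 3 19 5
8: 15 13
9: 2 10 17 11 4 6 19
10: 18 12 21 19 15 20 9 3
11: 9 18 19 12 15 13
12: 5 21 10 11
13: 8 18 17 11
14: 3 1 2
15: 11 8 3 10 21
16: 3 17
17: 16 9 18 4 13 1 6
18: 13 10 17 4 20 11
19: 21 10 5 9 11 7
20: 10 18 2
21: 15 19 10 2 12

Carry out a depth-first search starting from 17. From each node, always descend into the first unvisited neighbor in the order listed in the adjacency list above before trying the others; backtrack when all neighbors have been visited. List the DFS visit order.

17, 16, 3, 10, 18, 13, 8, 15, 11, 9, 2, 5, 12, 21, 19, 7, 6, 4, 1, 14, 20

Visit 17
17 → 16
16 → 3
3 → 10
10 → 18
18 → 13
13 → 8
8 → 15
15 → 11
11 → 9
9 → 2
2 → 5
5 → 12
12 → 21
21 → 19
19 → 7
5 → 6
6 → 4
5 → 1
1 → 14
2 → 20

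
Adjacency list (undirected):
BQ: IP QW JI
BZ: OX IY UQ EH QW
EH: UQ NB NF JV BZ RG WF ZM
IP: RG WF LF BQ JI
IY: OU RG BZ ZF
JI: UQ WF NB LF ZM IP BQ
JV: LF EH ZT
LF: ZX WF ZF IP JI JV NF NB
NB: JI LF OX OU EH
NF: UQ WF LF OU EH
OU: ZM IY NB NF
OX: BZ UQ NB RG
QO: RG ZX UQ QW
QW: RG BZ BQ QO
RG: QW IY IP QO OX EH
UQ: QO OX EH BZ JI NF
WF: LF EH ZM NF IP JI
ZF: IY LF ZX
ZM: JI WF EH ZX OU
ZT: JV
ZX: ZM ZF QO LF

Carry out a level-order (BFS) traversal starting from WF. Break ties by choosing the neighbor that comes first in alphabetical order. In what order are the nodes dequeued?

WF → EH → IP → JI → LF → NF → ZM → BZ → JV → NB → RG → UQ → BQ → ZF → ZX → OU → IY → OX → QW → ZT → QO

Visit WF; enqueue EH, IP, JI, LF, NF, ZM → queue [EH, IP, JI, LF, NF, ZM]
Visit EH; enqueue BZ, JV, NB, RG, UQ → queue [IP, JI, LF, NF, ZM, BZ, JV, NB, RG, UQ]
Visit IP; enqueue BQ → queue [JI, LF, NF, ZM, BZ, JV, NB, RG, UQ, BQ]
Visit JI → queue [LF, NF, ZM, BZ, JV, NB, RG, UQ, BQ]
Visit LF; enqueue ZF, ZX → queue [NF, ZM, BZ, JV, NB, RG, UQ, BQ, ZF, ZX]
Visit NF; enqueue OU → queue [ZM, BZ, JV, NB, RG, UQ, BQ, ZF, ZX, OU]
Visit ZM → queue [BZ, JV, NB, RG, UQ, BQ, ZF, ZX, OU]
Visit BZ; enqueue IY, OX, QW → queue [JV, NB, RG, UQ, BQ, ZF, ZX, OU, IY, OX, QW]
Visit JV; enqueue ZT → queue [NB, RG, UQ, BQ, ZF, ZX, OU, IY, OX, QW, ZT]
Visit NB → queue [RG, UQ, BQ, ZF, ZX, OU, IY, OX, QW, ZT]
Visit RG; enqueue QO → queue [UQ, BQ, ZF, ZX, OU, IY, OX, QW, ZT, QO]
Visit UQ → queue [BQ, ZF, ZX, OU, IY, OX, QW, ZT, QO]
Visit BQ → queue [ZF, ZX, OU, IY, OX, QW, ZT, QO]
Visit ZF → queue [ZX, OU, IY, OX, QW, ZT, QO]
Visit ZX → queue [OU, IY, OX, QW, ZT, QO]
Visit OU → queue [IY, OX, QW, ZT, QO]
Visit IY → queue [OX, QW, ZT, QO]
Visit OX → queue [QW, ZT, QO]
Visit QW → queue [ZT, QO]
Visit ZT → queue [QO]
Visit QO → queue []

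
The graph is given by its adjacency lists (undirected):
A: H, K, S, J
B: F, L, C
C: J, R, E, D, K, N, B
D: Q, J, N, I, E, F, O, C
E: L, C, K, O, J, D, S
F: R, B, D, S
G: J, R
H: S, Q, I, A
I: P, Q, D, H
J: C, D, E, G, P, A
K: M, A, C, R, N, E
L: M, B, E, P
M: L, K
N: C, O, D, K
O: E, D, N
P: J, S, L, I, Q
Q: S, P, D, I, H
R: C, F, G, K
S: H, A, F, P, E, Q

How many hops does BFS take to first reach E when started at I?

2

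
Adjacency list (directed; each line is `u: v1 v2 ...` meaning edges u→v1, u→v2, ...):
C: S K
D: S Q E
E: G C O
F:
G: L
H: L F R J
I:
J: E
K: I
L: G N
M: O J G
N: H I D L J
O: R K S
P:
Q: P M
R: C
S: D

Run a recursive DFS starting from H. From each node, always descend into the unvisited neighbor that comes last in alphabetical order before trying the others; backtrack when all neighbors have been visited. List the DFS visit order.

H, R, C, S, D, Q, P, M, O, K, I, J, E, G, L, N, F

Visit H
H → R
R → C
C → S
S → D
D → Q
Q → P
Q → M
M → O
O → K
K → I
M → J
J → E
E → G
G → L
L → N
H → F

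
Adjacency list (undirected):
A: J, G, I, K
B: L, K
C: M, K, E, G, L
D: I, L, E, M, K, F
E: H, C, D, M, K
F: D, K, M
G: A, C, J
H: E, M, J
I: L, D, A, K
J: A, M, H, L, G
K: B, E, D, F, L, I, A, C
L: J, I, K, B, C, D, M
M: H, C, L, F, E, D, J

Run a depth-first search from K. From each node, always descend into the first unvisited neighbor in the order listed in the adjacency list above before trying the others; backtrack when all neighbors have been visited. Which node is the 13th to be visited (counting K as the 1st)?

F

Visit K
K → B
B → L
L → J
J → A
A → G
G → C
C → M
M → H
H → E
E → D
D → I
D → F

Visit order: K, B, L, J, A, G, C, M, H, E, D, I, F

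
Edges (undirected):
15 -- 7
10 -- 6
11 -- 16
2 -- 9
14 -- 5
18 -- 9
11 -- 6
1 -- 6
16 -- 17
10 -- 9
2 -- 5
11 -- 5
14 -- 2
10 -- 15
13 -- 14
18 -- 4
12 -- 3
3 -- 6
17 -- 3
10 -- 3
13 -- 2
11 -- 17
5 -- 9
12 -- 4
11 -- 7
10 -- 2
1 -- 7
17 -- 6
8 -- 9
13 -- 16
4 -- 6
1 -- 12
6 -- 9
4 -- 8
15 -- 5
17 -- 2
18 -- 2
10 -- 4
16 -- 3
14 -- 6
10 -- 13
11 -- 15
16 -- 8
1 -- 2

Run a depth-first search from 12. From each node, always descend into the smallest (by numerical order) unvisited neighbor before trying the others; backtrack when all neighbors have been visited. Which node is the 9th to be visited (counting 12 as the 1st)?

Visit 12
12 → 1
1 → 2
2 → 5
5 → 9
9 → 6
6 → 3
3 → 10
10 → 4
4 → 8
8 → 16
16 → 11
11 → 7
7 → 15
11 → 17
16 → 13
13 → 14
4 → 18

Visit order: 12, 1, 2, 5, 9, 6, 3, 10, 4, 8, 16, 11, 7, 15, 17, 13, 14, 18

4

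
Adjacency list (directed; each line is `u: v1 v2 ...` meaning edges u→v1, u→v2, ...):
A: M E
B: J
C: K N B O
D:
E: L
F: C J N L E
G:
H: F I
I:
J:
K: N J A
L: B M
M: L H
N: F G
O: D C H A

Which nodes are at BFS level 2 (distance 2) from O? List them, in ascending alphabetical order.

B, E, F, I, K, M, N

Level 0: O
Level 1: A, C, D, H
Level 2: B, E, F, I, K, M, N
Level 3: G, J, L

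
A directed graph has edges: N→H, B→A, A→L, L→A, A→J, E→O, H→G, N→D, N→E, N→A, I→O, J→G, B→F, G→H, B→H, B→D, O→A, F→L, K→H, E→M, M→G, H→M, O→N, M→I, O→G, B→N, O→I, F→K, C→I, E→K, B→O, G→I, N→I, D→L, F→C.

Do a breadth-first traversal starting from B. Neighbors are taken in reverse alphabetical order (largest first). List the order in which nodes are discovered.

B -> O -> N -> H -> F -> D -> A -> I -> G -> E -> M -> L -> K -> C -> J

Visit B; enqueue O, N, H, F, D, A → queue [O, N, H, F, D, A]
Visit O; enqueue I, G → queue [N, H, F, D, A, I, G]
Visit N; enqueue E → queue [H, F, D, A, I, G, E]
Visit H; enqueue M → queue [F, D, A, I, G, E, M]
Visit F; enqueue L, K, C → queue [D, A, I, G, E, M, L, K, C]
Visit D → queue [A, I, G, E, M, L, K, C]
Visit A; enqueue J → queue [I, G, E, M, L, K, C, J]
Visit I → queue [G, E, M, L, K, C, J]
Visit G → queue [E, M, L, K, C, J]
Visit E → queue [M, L, K, C, J]
Visit M → queue [L, K, C, J]
Visit L → queue [K, C, J]
Visit K → queue [C, J]
Visit C → queue [J]
Visit J → queue []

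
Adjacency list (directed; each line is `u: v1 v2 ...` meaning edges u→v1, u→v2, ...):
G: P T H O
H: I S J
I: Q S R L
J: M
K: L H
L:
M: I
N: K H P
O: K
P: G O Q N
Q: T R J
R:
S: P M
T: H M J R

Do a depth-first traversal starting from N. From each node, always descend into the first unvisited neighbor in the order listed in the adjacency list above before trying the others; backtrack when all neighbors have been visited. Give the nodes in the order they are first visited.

Visit N
N → K
K → L
K → H
H → I
I → Q
Q → T
T → M
T → J
T → R
I → S
S → P
P → G
G → O

N → K → L → H → I → Q → T → M → J → R → S → P → G → O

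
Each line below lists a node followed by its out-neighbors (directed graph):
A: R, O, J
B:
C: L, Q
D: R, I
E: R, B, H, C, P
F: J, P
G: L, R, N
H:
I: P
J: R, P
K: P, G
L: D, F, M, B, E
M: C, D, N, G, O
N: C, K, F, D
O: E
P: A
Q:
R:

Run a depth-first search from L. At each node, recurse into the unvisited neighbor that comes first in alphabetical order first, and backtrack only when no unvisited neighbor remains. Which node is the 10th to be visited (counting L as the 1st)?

Visit L
L → B
L → D
D → I
I → P
P → A
A → J
J → R
A → O
O → E
E → C
C → Q
E → H
L → F
L → M
M → G
G → N
N → K

Visit order: L, B, D, I, P, A, J, R, O, E, C, Q, H, F, M, G, N, K

E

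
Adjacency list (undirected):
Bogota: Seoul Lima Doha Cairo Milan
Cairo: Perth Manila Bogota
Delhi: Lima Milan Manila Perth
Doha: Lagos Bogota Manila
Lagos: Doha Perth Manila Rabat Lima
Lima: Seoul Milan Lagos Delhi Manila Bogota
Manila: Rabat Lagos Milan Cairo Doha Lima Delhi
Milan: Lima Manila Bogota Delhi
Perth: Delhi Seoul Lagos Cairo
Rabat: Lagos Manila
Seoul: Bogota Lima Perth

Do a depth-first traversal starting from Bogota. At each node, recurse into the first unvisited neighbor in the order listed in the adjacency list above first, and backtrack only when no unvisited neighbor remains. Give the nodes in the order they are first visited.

Visit Bogota
Bogota → Seoul
Seoul → Lima
Lima → Milan
Milan → Manila
Manila → Rabat
Rabat → Lagos
Lagos → Doha
Lagos → Perth
Perth → Delhi
Perth → Cairo

Bogota → Seoul → Lima → Milan → Manila → Rabat → Lagos → Doha → Perth → Delhi → Cairo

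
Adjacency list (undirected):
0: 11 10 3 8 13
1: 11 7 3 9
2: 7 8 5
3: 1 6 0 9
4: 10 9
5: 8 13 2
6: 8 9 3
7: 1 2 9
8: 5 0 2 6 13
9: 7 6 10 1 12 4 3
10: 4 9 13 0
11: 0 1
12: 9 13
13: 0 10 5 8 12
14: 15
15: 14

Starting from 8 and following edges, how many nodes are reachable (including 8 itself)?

BFS from 8 visits: 8, 5, 0, 2, 6, 13, 11, 10, 3, 7, 9, 12, 1, 4
Reachable nodes: 14 of 16 total.

14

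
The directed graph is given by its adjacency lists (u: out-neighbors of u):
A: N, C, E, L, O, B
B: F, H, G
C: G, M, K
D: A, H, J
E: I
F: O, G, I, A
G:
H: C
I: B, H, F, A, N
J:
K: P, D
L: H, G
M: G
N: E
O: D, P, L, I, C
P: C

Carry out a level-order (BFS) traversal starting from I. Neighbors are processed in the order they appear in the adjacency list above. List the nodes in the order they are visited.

I -> B -> H -> F -> A -> N -> G -> C -> O -> E -> L -> M -> K -> D -> P -> J

Visit I; enqueue B, H, F, A, N → queue [B, H, F, A, N]
Visit B; enqueue G → queue [H, F, A, N, G]
Visit H; enqueue C → queue [F, A, N, G, C]
Visit F; enqueue O → queue [A, N, G, C, O]
Visit A; enqueue E, L → queue [N, G, C, O, E, L]
Visit N → queue [G, C, O, E, L]
Visit G → queue [C, O, E, L]
Visit C; enqueue M, K → queue [O, E, L, M, K]
Visit O; enqueue D, P → queue [E, L, M, K, D, P]
Visit E → queue [L, M, K, D, P]
Visit L → queue [M, K, D, P]
Visit M → queue [K, D, P]
Visit K → queue [D, P]
Visit D; enqueue J → queue [P, J]
Visit P → queue [J]
Visit J → queue []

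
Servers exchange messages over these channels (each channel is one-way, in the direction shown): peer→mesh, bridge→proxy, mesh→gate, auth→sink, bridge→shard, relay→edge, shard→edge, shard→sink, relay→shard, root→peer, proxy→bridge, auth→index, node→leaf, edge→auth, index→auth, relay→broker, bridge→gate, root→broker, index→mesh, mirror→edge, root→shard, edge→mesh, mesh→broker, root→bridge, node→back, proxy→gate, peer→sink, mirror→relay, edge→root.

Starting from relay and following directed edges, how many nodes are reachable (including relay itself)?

BFS from relay visits: relay, broker, edge, shard, auth, mesh, root, sink, index, gate, bridge, peer, proxy
Reachable nodes: 13 of 17 total.

13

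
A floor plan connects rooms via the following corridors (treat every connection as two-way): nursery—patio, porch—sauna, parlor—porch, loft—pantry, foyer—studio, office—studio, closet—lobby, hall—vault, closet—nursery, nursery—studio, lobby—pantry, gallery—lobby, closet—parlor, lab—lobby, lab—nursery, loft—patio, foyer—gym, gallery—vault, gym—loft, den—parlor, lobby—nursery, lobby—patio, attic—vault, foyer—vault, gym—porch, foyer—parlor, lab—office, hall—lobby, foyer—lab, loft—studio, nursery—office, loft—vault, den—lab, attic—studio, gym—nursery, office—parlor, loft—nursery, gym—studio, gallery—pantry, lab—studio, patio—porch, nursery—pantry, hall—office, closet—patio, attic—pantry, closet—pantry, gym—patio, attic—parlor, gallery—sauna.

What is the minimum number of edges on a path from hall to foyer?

Level 0: hall
Level 1: lobby, office, vault
Level 2: attic, closet, foyer, gallery, lab, loft, nursery, pantry, parlor, patio, studio
Level 3: den, gym, porch, sauna
foyer first appears at level 2.

2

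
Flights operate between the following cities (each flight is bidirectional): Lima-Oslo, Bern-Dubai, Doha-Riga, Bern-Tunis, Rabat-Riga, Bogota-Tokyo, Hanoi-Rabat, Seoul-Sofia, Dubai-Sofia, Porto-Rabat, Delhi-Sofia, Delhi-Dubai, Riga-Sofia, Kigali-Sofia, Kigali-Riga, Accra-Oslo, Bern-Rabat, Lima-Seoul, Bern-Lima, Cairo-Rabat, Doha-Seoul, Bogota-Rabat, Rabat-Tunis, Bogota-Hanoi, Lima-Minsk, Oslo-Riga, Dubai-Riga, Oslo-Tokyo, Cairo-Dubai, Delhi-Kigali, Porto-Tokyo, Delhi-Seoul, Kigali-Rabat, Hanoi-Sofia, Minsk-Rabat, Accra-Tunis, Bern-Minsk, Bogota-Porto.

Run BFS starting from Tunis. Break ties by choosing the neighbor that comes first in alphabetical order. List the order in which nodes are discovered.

Visit Tunis; enqueue Accra, Bern, Rabat → queue [Accra, Bern, Rabat]
Visit Accra; enqueue Oslo → queue [Bern, Rabat, Oslo]
Visit Bern; enqueue Dubai, Lima, Minsk → queue [Rabat, Oslo, Dubai, Lima, Minsk]
Visit Rabat; enqueue Bogota, Cairo, Hanoi, Kigali, Porto, Riga → queue [Oslo, Dubai, Lima, Minsk, Bogota, Cairo, Hanoi, Kigali, Porto, Riga]
Visit Oslo; enqueue Tokyo → queue [Dubai, Lima, Minsk, Bogota, Cairo, Hanoi, Kigali, Porto, Riga, Tokyo]
Visit Dubai; enqueue Delhi, Sofia → queue [Lima, Minsk, Bogota, Cairo, Hanoi, Kigali, Porto, Riga, Tokyo, Delhi, Sofia]
Visit Lima; enqueue Seoul → queue [Minsk, Bogota, Cairo, Hanoi, Kigali, Porto, Riga, Tokyo, Delhi, Sofia, Seoul]
Visit Minsk → queue [Bogota, Cairo, Hanoi, Kigali, Porto, Riga, Tokyo, Delhi, Sofia, Seoul]
Visit Bogota → queue [Cairo, Hanoi, Kigali, Porto, Riga, Tokyo, Delhi, Sofia, Seoul]
Visit Cairo → queue [Hanoi, Kigali, Porto, Riga, Tokyo, Delhi, Sofia, Seoul]
Visit Hanoi → queue [Kigali, Porto, Riga, Tokyo, Delhi, Sofia, Seoul]
Visit Kigali → queue [Porto, Riga, Tokyo, Delhi, Sofia, Seoul]
Visit Porto → queue [Riga, Tokyo, Delhi, Sofia, Seoul]
Visit Riga; enqueue Doha → queue [Tokyo, Delhi, Sofia, Seoul, Doha]
Visit Tokyo → queue [Delhi, Sofia, Seoul, Doha]
Visit Delhi → queue [Sofia, Seoul, Doha]
Visit Sofia → queue [Seoul, Doha]
Visit Seoul → queue [Doha]
Visit Doha → queue []

Tunis → Accra → Bern → Rabat → Oslo → Dubai → Lima → Minsk → Bogota → Cairo → Hanoi → Kigali → Porto → Riga → Tokyo → Delhi → Sofia → Seoul → Doha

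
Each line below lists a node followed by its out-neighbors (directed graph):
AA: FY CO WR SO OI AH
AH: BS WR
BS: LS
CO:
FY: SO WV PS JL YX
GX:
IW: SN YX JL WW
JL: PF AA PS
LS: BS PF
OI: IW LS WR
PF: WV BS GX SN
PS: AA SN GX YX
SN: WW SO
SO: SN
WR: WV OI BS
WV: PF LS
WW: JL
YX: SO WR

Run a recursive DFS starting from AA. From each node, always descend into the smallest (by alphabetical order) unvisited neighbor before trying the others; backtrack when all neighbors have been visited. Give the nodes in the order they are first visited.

Visit AA
AA → AH
AH → BS
BS → LS
LS → PF
PF → GX
PF → SN
SN → SO
SN → WW
WW → JL
JL → PS
PS → YX
YX → WR
WR → OI
OI → IW
WR → WV
AA → CO
AA → FY

AA → AH → BS → LS → PF → GX → SN → SO → WW → JL → PS → YX → WR → OI → IW → WV → CO → FY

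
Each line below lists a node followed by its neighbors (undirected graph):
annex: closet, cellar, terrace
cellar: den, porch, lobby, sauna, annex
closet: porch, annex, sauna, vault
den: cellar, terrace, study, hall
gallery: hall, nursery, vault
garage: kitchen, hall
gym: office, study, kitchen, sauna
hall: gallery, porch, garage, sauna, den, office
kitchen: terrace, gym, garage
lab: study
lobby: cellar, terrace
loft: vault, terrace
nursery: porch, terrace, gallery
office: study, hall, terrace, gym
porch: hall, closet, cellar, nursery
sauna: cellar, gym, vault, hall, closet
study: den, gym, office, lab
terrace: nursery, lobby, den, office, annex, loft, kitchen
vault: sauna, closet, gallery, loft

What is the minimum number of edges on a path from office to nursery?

Level 0: office
Level 1: gym, hall, study, terrace
Level 2: annex, den, gallery, garage, kitchen, lab, lobby, loft, nursery, porch, sauna
Level 3: cellar, closet, vault
nursery first appears at level 2.

2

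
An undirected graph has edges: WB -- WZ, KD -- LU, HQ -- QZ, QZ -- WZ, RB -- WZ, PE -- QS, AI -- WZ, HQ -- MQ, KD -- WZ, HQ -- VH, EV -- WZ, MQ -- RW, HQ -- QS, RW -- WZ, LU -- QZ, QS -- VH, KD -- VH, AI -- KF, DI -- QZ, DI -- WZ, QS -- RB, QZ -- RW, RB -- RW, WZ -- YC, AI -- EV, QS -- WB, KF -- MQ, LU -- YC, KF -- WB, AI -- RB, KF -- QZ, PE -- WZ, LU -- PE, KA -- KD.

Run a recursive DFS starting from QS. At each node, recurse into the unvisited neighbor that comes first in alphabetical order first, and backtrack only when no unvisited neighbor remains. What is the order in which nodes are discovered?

QS -> HQ -> MQ -> KF -> AI -> EV -> WZ -> DI -> QZ -> LU -> KD -> KA -> VH -> PE -> YC -> RW -> RB -> WB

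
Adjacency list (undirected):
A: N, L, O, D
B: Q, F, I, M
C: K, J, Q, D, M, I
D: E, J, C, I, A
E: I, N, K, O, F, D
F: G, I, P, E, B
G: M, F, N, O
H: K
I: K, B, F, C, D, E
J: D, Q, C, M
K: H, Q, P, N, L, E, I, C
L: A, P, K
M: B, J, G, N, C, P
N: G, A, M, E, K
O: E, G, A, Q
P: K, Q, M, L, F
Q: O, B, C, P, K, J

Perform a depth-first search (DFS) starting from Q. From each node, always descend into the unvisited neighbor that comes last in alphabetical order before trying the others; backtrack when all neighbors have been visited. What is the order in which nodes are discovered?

Visit Q
Q → P
P → M
M → N
N → K
K → L
L → A
A → O
O → G
G → F
F → I
I → E
E → D
D → J
J → C
I → B
K → H

Q → P → M → N → K → L → A → O → G → F → I → E → D → J → C → B → H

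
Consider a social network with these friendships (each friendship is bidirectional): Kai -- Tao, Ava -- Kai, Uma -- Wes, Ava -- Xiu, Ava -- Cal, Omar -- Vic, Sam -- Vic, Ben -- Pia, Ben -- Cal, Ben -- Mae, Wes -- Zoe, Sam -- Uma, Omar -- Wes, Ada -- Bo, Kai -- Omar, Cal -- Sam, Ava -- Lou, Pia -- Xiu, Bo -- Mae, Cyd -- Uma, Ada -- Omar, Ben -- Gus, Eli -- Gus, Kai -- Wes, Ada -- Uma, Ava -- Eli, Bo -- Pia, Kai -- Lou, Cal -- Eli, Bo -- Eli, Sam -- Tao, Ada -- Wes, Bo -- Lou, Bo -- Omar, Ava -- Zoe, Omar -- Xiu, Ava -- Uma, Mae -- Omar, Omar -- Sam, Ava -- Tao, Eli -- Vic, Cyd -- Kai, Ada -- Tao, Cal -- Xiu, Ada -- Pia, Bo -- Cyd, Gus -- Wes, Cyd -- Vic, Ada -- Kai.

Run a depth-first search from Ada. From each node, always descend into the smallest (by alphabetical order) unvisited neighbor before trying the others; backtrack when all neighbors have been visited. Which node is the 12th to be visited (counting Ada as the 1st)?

Mae

Visit Ada
Ada → Bo
Bo → Cyd
Cyd → Kai
Kai → Ava
Ava → Cal
Cal → Ben
Ben → Gus
Gus → Eli
Eli → Vic
Vic → Omar
Omar → Mae
Omar → Sam
Sam → Tao
Sam → Uma
Uma → Wes
Wes → Zoe
Omar → Xiu
Xiu → Pia
Ava → Lou

Visit order: Ada, Bo, Cyd, Kai, Ava, Cal, Ben, Gus, Eli, Vic, Omar, Mae, Sam, Tao, Uma, Wes, Zoe, Xiu, Pia, Lou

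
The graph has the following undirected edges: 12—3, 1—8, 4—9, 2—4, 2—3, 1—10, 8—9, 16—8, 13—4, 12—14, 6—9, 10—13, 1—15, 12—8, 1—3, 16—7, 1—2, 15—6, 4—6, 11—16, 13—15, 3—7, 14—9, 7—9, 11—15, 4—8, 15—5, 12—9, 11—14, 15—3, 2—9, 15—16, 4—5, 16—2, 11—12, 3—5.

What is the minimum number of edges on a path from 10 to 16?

Level 0: 10
Level 1: 1, 13
Level 2: 2, 3, 4, 8, 15
Level 3: 5, 6, 7, 9, 11, 12, 16
Level 4: 14
16 first appears at level 3.

3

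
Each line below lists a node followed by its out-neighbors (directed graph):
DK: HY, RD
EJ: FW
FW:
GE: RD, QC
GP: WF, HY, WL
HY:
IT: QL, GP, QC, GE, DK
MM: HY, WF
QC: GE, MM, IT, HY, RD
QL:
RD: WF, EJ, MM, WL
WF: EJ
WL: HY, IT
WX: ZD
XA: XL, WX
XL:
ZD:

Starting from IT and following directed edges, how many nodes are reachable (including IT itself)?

13

BFS from IT visits: IT, DK, GE, GP, QC, QL, HY, RD, WF, WL, MM, EJ, FW
Reachable nodes: 13 of 17 total.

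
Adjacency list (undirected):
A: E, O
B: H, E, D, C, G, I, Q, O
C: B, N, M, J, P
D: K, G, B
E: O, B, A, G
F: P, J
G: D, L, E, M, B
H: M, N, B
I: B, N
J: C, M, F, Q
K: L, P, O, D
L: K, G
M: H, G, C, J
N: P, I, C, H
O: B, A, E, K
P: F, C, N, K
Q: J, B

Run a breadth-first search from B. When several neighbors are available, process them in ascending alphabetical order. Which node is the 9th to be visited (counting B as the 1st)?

Visit B; enqueue C, D, E, G, H, I, O, Q → queue [C, D, E, G, H, I, O, Q]
Visit C; enqueue J, M, N, P → queue [D, E, G, H, I, O, Q, J, M, N, P]
Visit D; enqueue K → queue [E, G, H, I, O, Q, J, M, N, P, K]
Visit E; enqueue A → queue [G, H, I, O, Q, J, M, N, P, K, A]
Visit G; enqueue L → queue [H, I, O, Q, J, M, N, P, K, A, L]
Visit H → queue [I, O, Q, J, M, N, P, K, A, L]
Visit I → queue [O, Q, J, M, N, P, K, A, L]
Visit O → queue [Q, J, M, N, P, K, A, L]
Visit Q → queue [J, M, N, P, K, A, L]
Visit J; enqueue F → queue [M, N, P, K, A, L, F]
Visit M → queue [N, P, K, A, L, F]
Visit N → queue [P, K, A, L, F]
Visit P → queue [K, A, L, F]
Visit K → queue [A, L, F]
Visit A → queue [L, F]
Visit L → queue [F]
Visit F → queue []

Visit order: B, C, D, E, G, H, I, O, Q, J, M, N, P, K, A, L, F

Q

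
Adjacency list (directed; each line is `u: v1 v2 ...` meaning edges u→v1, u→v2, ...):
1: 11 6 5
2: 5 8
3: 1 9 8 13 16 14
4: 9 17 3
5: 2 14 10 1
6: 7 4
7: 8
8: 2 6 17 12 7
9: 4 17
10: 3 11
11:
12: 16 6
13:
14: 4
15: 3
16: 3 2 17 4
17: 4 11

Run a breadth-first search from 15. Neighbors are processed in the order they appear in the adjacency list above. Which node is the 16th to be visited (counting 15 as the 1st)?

7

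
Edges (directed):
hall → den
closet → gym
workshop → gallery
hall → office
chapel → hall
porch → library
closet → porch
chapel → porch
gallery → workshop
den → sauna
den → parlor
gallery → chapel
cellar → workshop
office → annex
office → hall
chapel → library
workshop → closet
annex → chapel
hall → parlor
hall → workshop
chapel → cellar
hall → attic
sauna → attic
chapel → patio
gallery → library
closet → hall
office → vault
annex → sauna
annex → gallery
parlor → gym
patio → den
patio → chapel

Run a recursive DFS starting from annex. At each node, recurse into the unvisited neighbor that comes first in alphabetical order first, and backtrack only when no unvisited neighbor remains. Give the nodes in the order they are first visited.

annex, chapel, cellar, workshop, closet, gym, hall, attic, den, parlor, sauna, office, vault, porch, library, gallery, patio

Visit annex
annex → chapel
chapel → cellar
cellar → workshop
workshop → closet
closet → gym
closet → hall
hall → attic
hall → den
den → parlor
den → sauna
hall → office
office → vault
closet → porch
porch → library
workshop → gallery
chapel → patio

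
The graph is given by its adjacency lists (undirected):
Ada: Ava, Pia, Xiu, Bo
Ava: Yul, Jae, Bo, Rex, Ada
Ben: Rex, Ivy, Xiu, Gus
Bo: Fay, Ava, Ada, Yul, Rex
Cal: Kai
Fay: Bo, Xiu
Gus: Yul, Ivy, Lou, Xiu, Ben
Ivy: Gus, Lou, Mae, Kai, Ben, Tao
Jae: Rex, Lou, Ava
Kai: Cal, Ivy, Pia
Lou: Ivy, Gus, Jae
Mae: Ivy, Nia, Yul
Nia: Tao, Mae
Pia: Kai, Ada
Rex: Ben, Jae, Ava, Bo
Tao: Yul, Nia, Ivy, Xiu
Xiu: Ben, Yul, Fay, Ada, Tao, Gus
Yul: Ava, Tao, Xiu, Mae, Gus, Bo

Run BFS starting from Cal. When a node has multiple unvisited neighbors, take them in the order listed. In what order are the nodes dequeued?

Cal Kai Ivy Pia Gus Lou Mae Ben Tao Ada Yul Xiu Jae Nia Rex Ava Bo Fay

Visit Cal; enqueue Kai → queue [Kai]
Visit Kai; enqueue Ivy, Pia → queue [Ivy, Pia]
Visit Ivy; enqueue Gus, Lou, Mae, Ben, Tao → queue [Pia, Gus, Lou, Mae, Ben, Tao]
Visit Pia; enqueue Ada → queue [Gus, Lou, Mae, Ben, Tao, Ada]
Visit Gus; enqueue Yul, Xiu → queue [Lou, Mae, Ben, Tao, Ada, Yul, Xiu]
Visit Lou; enqueue Jae → queue [Mae, Ben, Tao, Ada, Yul, Xiu, Jae]
Visit Mae; enqueue Nia → queue [Ben, Tao, Ada, Yul, Xiu, Jae, Nia]
Visit Ben; enqueue Rex → queue [Tao, Ada, Yul, Xiu, Jae, Nia, Rex]
Visit Tao → queue [Ada, Yul, Xiu, Jae, Nia, Rex]
Visit Ada; enqueue Ava, Bo → queue [Yul, Xiu, Jae, Nia, Rex, Ava, Bo]
Visit Yul → queue [Xiu, Jae, Nia, Rex, Ava, Bo]
Visit Xiu; enqueue Fay → queue [Jae, Nia, Rex, Ava, Bo, Fay]
Visit Jae → queue [Nia, Rex, Ava, Bo, Fay]
Visit Nia → queue [Rex, Ava, Bo, Fay]
Visit Rex → queue [Ava, Bo, Fay]
Visit Ava → queue [Bo, Fay]
Visit Bo → queue [Fay]
Visit Fay → queue []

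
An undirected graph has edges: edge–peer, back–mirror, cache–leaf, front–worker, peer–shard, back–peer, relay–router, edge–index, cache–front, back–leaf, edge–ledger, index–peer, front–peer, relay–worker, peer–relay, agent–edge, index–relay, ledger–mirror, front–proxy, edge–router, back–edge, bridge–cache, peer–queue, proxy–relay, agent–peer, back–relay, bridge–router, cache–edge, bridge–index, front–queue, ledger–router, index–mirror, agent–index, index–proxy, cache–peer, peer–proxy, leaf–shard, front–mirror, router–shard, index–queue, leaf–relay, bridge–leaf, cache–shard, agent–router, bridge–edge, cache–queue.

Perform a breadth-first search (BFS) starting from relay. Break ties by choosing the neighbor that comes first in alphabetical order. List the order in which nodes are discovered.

relay, back, index, leaf, peer, proxy, router, worker, edge, mirror, agent, bridge, queue, cache, shard, front, ledger

Visit relay; enqueue back, index, leaf, peer, proxy, router, worker → queue [back, index, leaf, peer, proxy, router, worker]
Visit back; enqueue edge, mirror → queue [index, leaf, peer, proxy, router, worker, edge, mirror]
Visit index; enqueue agent, bridge, queue → queue [leaf, peer, proxy, router, worker, edge, mirror, agent, bridge, queue]
Visit leaf; enqueue cache, shard → queue [peer, proxy, router, worker, edge, mirror, agent, bridge, queue, cache, shard]
Visit peer; enqueue front → queue [proxy, router, worker, edge, mirror, agent, bridge, queue, cache, shard, front]
Visit proxy → queue [router, worker, edge, mirror, agent, bridge, queue, cache, shard, front]
Visit router; enqueue ledger → queue [worker, edge, mirror, agent, bridge, queue, cache, shard, front, ledger]
Visit worker → queue [edge, mirror, agent, bridge, queue, cache, shard, front, ledger]
Visit edge → queue [mirror, agent, bridge, queue, cache, shard, front, ledger]
Visit mirror → queue [agent, bridge, queue, cache, shard, front, ledger]
Visit agent → queue [bridge, queue, cache, shard, front, ledger]
Visit bridge → queue [queue, cache, shard, front, ledger]
Visit queue → queue [cache, shard, front, ledger]
Visit cache → queue [shard, front, ledger]
Visit shard → queue [front, ledger]
Visit front → queue [ledger]
Visit ledger → queue []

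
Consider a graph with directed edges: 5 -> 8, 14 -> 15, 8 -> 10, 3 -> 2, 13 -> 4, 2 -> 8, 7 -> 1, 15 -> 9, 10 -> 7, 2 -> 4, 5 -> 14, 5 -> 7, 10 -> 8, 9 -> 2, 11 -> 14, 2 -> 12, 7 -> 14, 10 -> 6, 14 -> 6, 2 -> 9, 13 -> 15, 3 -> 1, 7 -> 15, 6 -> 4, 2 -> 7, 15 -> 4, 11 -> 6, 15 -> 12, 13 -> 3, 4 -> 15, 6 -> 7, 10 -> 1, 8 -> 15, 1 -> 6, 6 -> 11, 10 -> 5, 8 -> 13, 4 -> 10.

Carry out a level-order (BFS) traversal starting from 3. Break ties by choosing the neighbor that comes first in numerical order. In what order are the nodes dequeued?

Visit 3; enqueue 1, 2 → queue [1, 2]
Visit 1; enqueue 6 → queue [2, 6]
Visit 2; enqueue 4, 7, 8, 9, 12 → queue [6, 4, 7, 8, 9, 12]
Visit 6; enqueue 11 → queue [4, 7, 8, 9, 12, 11]
Visit 4; enqueue 10, 15 → queue [7, 8, 9, 12, 11, 10, 15]
Visit 7; enqueue 14 → queue [8, 9, 12, 11, 10, 15, 14]
Visit 8; enqueue 13 → queue [9, 12, 11, 10, 15, 14, 13]
Visit 9 → queue [12, 11, 10, 15, 14, 13]
Visit 12 → queue [11, 10, 15, 14, 13]
Visit 11 → queue [10, 15, 14, 13]
Visit 10; enqueue 5 → queue [15, 14, 13, 5]
Visit 15 → queue [14, 13, 5]
Visit 14 → queue [13, 5]
Visit 13 → queue [5]
Visit 5 → queue []

3 → 1 → 2 → 6 → 4 → 7 → 8 → 9 → 12 → 11 → 10 → 15 → 14 → 13 → 5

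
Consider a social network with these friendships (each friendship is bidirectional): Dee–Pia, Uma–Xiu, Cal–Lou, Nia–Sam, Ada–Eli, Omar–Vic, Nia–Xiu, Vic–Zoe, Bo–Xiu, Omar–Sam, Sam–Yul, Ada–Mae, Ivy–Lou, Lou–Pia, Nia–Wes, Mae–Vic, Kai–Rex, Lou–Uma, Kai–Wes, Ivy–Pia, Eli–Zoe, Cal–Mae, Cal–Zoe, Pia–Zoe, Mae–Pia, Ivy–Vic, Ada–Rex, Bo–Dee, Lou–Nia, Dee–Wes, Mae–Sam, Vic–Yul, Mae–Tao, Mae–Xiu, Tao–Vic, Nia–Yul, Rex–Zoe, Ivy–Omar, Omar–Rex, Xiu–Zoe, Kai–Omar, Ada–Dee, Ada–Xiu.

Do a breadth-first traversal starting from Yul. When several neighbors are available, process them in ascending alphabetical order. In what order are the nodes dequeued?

Yul, Nia, Sam, Vic, Lou, Wes, Xiu, Mae, Omar, Ivy, Tao, Zoe, Cal, Pia, Uma, Dee, Kai, Ada, Bo, Rex, Eli

Visit Yul; enqueue Nia, Sam, Vic → queue [Nia, Sam, Vic]
Visit Nia; enqueue Lou, Wes, Xiu → queue [Sam, Vic, Lou, Wes, Xiu]
Visit Sam; enqueue Mae, Omar → queue [Vic, Lou, Wes, Xiu, Mae, Omar]
Visit Vic; enqueue Ivy, Tao, Zoe → queue [Lou, Wes, Xiu, Mae, Omar, Ivy, Tao, Zoe]
Visit Lou; enqueue Cal, Pia, Uma → queue [Wes, Xiu, Mae, Omar, Ivy, Tao, Zoe, Cal, Pia, Uma]
Visit Wes; enqueue Dee, Kai → queue [Xiu, Mae, Omar, Ivy, Tao, Zoe, Cal, Pia, Uma, Dee, Kai]
Visit Xiu; enqueue Ada, Bo → queue [Mae, Omar, Ivy, Tao, Zoe, Cal, Pia, Uma, Dee, Kai, Ada, Bo]
Visit Mae → queue [Omar, Ivy, Tao, Zoe, Cal, Pia, Uma, Dee, Kai, Ada, Bo]
Visit Omar; enqueue Rex → queue [Ivy, Tao, Zoe, Cal, Pia, Uma, Dee, Kai, Ada, Bo, Rex]
Visit Ivy → queue [Tao, Zoe, Cal, Pia, Uma, Dee, Kai, Ada, Bo, Rex]
Visit Tao → queue [Zoe, Cal, Pia, Uma, Dee, Kai, Ada, Bo, Rex]
Visit Zoe; enqueue Eli → queue [Cal, Pia, Uma, Dee, Kai, Ada, Bo, Rex, Eli]
Visit Cal → queue [Pia, Uma, Dee, Kai, Ada, Bo, Rex, Eli]
Visit Pia → queue [Uma, Dee, Kai, Ada, Bo, Rex, Eli]
Visit Uma → queue [Dee, Kai, Ada, Bo, Rex, Eli]
Visit Dee → queue [Kai, Ada, Bo, Rex, Eli]
Visit Kai → queue [Ada, Bo, Rex, Eli]
Visit Ada → queue [Bo, Rex, Eli]
Visit Bo → queue [Rex, Eli]
Visit Rex → queue [Eli]
Visit Eli → queue []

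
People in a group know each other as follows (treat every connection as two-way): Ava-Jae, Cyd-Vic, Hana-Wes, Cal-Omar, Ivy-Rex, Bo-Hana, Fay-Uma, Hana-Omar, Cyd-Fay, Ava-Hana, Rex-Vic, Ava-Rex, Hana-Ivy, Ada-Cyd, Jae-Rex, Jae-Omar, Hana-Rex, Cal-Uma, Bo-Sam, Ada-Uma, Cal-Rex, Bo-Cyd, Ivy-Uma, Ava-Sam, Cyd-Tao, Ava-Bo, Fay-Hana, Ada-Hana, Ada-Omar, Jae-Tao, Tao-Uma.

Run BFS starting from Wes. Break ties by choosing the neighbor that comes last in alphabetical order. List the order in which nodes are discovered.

Wes → Hana → Rex → Omar → Ivy → Fay → Bo → Ava → Ada → Vic → Jae → Cal → Uma → Cyd → Sam → Tao

Visit Wes; enqueue Hana → queue [Hana]
Visit Hana; enqueue Rex, Omar, Ivy, Fay, Bo, Ava, Ada → queue [Rex, Omar, Ivy, Fay, Bo, Ava, Ada]
Visit Rex; enqueue Vic, Jae, Cal → queue [Omar, Ivy, Fay, Bo, Ava, Ada, Vic, Jae, Cal]
Visit Omar → queue [Ivy, Fay, Bo, Ava, Ada, Vic, Jae, Cal]
Visit Ivy; enqueue Uma → queue [Fay, Bo, Ava, Ada, Vic, Jae, Cal, Uma]
Visit Fay; enqueue Cyd → queue [Bo, Ava, Ada, Vic, Jae, Cal, Uma, Cyd]
Visit Bo; enqueue Sam → queue [Ava, Ada, Vic, Jae, Cal, Uma, Cyd, Sam]
Visit Ava → queue [Ada, Vic, Jae, Cal, Uma, Cyd, Sam]
Visit Ada → queue [Vic, Jae, Cal, Uma, Cyd, Sam]
Visit Vic → queue [Jae, Cal, Uma, Cyd, Sam]
Visit Jae; enqueue Tao → queue [Cal, Uma, Cyd, Sam, Tao]
Visit Cal → queue [Uma, Cyd, Sam, Tao]
Visit Uma → queue [Cyd, Sam, Tao]
Visit Cyd → queue [Sam, Tao]
Visit Sam → queue [Tao]
Visit Tao → queue []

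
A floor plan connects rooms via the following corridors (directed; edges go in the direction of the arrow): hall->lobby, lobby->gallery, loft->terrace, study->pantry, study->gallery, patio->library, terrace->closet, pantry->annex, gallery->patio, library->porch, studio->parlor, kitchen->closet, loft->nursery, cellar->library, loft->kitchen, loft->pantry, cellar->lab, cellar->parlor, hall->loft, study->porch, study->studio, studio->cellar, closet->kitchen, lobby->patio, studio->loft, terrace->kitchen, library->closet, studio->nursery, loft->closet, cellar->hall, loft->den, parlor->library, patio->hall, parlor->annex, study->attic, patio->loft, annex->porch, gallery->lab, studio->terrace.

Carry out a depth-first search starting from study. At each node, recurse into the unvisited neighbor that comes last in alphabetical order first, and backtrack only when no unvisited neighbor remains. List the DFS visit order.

study -> studio -> terrace -> kitchen -> closet -> parlor -> library -> porch -> annex -> nursery -> loft -> pantry -> den -> cellar -> lab -> hall -> lobby -> patio -> gallery -> attic

Visit study
study → studio
studio → terrace
terrace → kitchen
kitchen → closet
studio → parlor
parlor → library
library → porch
parlor → annex
studio → nursery
studio → loft
loft → pantry
loft → den
studio → cellar
cellar → lab
cellar → hall
hall → lobby
lobby → patio
lobby → gallery
study → attic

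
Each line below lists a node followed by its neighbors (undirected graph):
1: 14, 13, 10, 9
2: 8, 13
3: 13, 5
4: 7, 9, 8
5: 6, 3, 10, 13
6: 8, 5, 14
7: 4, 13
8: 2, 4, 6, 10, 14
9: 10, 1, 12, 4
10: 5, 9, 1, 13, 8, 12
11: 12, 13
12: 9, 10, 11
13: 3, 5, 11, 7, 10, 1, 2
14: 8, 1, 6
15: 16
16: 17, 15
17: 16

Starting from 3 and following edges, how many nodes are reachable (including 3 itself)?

BFS from 3 visits: 3, 13, 5, 11, 7, 10, 1, 2, 6, 12, 4, 9, 8, 14
Reachable nodes: 14 of 17 total.

14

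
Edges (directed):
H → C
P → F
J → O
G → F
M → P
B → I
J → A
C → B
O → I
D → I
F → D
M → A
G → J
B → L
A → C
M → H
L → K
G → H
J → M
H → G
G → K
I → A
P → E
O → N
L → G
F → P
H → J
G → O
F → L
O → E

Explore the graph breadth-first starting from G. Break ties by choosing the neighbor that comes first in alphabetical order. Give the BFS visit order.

G F H J K O D L P C A M E I N B

Visit G; enqueue F, H, J, K, O → queue [F, H, J, K, O]
Visit F; enqueue D, L, P → queue [H, J, K, O, D, L, P]
Visit H; enqueue C → queue [J, K, O, D, L, P, C]
Visit J; enqueue A, M → queue [K, O, D, L, P, C, A, M]
Visit K → queue [O, D, L, P, C, A, M]
Visit O; enqueue E, I, N → queue [D, L, P, C, A, M, E, I, N]
Visit D → queue [L, P, C, A, M, E, I, N]
Visit L → queue [P, C, A, M, E, I, N]
Visit P → queue [C, A, M, E, I, N]
Visit C; enqueue B → queue [A, M, E, I, N, B]
Visit A → queue [M, E, I, N, B]
Visit M → queue [E, I, N, B]
Visit E → queue [I, N, B]
Visit I → queue [N, B]
Visit N → queue [B]
Visit B → queue []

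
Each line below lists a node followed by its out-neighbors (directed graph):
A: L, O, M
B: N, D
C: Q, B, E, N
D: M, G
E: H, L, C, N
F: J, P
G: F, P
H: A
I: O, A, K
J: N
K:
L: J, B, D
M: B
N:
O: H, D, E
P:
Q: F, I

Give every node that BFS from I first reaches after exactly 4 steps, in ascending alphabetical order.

F, P, Q

Level 0: I
Level 1: A, K, O
Level 2: D, E, H, L, M
Level 3: B, C, G, J, N
Level 4: F, P, Q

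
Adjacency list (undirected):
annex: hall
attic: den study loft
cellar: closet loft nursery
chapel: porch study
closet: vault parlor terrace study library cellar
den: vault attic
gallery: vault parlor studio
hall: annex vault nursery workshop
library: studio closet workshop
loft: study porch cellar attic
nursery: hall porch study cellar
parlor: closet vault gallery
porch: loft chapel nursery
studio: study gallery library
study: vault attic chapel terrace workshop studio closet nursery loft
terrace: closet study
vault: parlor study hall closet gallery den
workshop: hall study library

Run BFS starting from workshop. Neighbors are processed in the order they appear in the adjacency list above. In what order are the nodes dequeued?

Visit workshop; enqueue hall, study, library → queue [hall, study, library]
Visit hall; enqueue annex, vault, nursery → queue [study, library, annex, vault, nursery]
Visit study; enqueue attic, chapel, terrace, studio, closet, loft → queue [library, annex, vault, nursery, attic, chapel, terrace, studio, closet, loft]
Visit library → queue [annex, vault, nursery, attic, chapel, terrace, studio, closet, loft]
Visit annex → queue [vault, nursery, attic, chapel, terrace, studio, closet, loft]
Visit vault; enqueue parlor, gallery, den → queue [nursery, attic, chapel, terrace, studio, closet, loft, parlor, gallery, den]
Visit nursery; enqueue porch, cellar → queue [attic, chapel, terrace, studio, closet, loft, parlor, gallery, den, porch, cellar]
Visit attic → queue [chapel, terrace, studio, closet, loft, parlor, gallery, den, porch, cellar]
Visit chapel → queue [terrace, studio, closet, loft, parlor, gallery, den, porch, cellar]
Visit terrace → queue [studio, closet, loft, parlor, gallery, den, porch, cellar]
Visit studio → queue [closet, loft, parlor, gallery, den, porch, cellar]
Visit closet → queue [loft, parlor, gallery, den, porch, cellar]
Visit loft → queue [parlor, gallery, den, porch, cellar]
Visit parlor → queue [gallery, den, porch, cellar]
Visit gallery → queue [den, porch, cellar]
Visit den → queue [porch, cellar]
Visit porch → queue [cellar]
Visit cellar → queue []

workshop, hall, study, library, annex, vault, nursery, attic, chapel, terrace, studio, closet, loft, parlor, gallery, den, porch, cellar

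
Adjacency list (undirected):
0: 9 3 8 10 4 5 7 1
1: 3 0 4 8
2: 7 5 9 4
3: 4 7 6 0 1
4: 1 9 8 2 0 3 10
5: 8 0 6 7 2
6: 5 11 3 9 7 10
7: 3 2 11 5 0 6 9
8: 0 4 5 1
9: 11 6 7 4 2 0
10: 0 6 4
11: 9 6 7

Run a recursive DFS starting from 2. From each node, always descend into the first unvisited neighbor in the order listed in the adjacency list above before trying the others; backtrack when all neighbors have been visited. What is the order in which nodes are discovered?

Visit 2
2 → 7
7 → 3
3 → 4
4 → 1
1 → 0
0 → 9
9 → 11
11 → 6
6 → 5
5 → 8
6 → 10

2 -> 7 -> 3 -> 4 -> 1 -> 0 -> 9 -> 11 -> 6 -> 5 -> 8 -> 10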